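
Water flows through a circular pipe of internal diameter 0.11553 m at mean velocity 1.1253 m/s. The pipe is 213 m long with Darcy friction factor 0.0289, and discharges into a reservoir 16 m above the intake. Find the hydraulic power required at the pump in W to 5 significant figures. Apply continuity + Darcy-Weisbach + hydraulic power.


Approach: apply continuity + Darcy-Weisbach + hydraulic power, Q = A*v; hf = f*(L/D)*(v^2/(2g)); H = static + hf; P = rho*g*Q*H.
Step 1 — flow rate (continuity, Q = A*v):
  A = pi*(0.11553/2)^2 = 0.01048285 m^2
  Q = 0.01048285 * 1.1253 = 0.01179635 m^3/s
Step 2 — friction head loss (Darcy-Weisbach):
  hf = 0.0289 * (213/0.11553) * (1.1253^2 / (2*9.81))
  hf = 3.438906 m
Step 3 — total head: H = 16 + 3.438906 = 19.43891 m
Step 4 — hydraulic power (P = rho*g*Q*H):
  P = 1000 * 9.81 * 0.01179635 * 19.43891 = 2249.5 W
Therefore the hydraulic power required at the pump = 2249.5 W.


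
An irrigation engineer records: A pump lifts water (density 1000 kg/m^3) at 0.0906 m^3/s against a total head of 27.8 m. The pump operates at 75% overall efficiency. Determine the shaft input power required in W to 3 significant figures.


Approach: apply hydraulic power then efficiency conversion, P = rho*g*Q*H; P_in = P/eta.
Step 1 — hydraulic power (P = rho*g*Q*H):
  P = 1000 * 9.81 * 0.0906 * 27.8 = 24708 W
Step 2 — input power: P_in = P/eta = 24708 / 0.75 = 32900 W
Therefore the shaft input power required = 32900 W.


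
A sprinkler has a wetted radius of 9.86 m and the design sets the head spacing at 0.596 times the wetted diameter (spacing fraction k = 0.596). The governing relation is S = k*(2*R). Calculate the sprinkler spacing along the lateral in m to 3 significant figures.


S = 0.596 * (2 * 9.86) = 11.8 m
Therefore the sprinkler spacing along the lateral = 11.8 m.


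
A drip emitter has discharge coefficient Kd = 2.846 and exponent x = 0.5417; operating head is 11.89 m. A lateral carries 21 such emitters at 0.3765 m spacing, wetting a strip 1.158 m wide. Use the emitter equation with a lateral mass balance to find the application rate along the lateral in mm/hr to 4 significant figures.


Approach: apply the emitter equation with a lateral mass balance, q = Kd*h^x; Q = n*q; rate = Q/(n*spacing*width).
Step 1 — single emitter flow (q = Kd*h^x):
  q = 2.846 * 11.89^0.5417 = 10.8808 L/hr
Step 2 — total lateral flow: Q = 21 * 10.8808 = 228.497 L/hr
Step 3 — wetted area: A = 21 * 0.3765 * 1.158 = 9.15573 m^2
Step 4 — application rate: Q/A = 228.497/9.15573 = 24.96 mm/hr
Therefore the application rate along the lateral = 24.96 mm/hr.


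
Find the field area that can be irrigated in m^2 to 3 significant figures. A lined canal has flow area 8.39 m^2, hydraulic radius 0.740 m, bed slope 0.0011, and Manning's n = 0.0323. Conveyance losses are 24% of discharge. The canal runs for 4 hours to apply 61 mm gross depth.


Approach: apply Manning's equation with a conveyance and depth budget, Q = (1/n)*A*R^(2/3)*S^(1/2); Q_field = Q*(1-loss); Area = Q_field*t/(d/1000).
Step 1 — canal discharge (Manning's equation):
  Q = (1/0.0323) * 8.39 * 0.740^(2/3) * 0.0011^(1/2) = 7.0482 m^3/s
Step 2 — delivered flow: Q_field = 7.0482*(1 - 24/100) = 5.3566 m^3/s
Step 3 — volume delivered: V = 5.3566 * 4*3600 = 77135 m^3
Step 4 — area served: A = V / (depth/1000) = 77135 / 0.061 = 1260000 m^2
Therefore the field area that can be irrigated = 1260000 m^2.


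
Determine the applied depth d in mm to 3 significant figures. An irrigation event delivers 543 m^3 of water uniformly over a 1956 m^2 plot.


Approach: apply depth from volume over area, d = (V/A)*1000.
d = (543 / 1956) * 1000 = 278 mm
Therefore the applied depth d = 278 mm.


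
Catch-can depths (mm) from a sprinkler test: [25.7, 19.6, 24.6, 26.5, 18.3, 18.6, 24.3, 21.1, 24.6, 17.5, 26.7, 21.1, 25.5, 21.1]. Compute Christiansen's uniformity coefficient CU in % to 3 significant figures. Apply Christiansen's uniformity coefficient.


Approach: apply Christiansen's uniformity coefficient, CU = (1 - mean_abs_deviation/mean)*100.
mean = 22.514 mm
mean |d_i - mean| = 2.9000 mm
CU = (1 - 2.9000/22.514)*100 = 87.1 %
Therefore Christiansen's uniformity coefficient CU = 87.1 %.


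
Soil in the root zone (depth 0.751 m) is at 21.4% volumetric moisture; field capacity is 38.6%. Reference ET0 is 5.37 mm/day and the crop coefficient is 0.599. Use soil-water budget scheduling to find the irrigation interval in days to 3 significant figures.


Approach: apply soil-water budget scheduling, SMD = (FC-theta)/100*depth*1000; ETc = ET0*Kc; interval = SMD/ETc.
Step 1 — soil moisture deficit:
  SMD = (38.6 - 21.4)/100 * 0.751 * 1000 = 129.17 mm
Step 2 — daily crop ET (ETc = ET0*Kc):
  ETc = 5.37 * 0.599 = 3.2166 mm/day
Step 3 — irrigation interval (SMD/ETc):
  interval = 129.17 / 3.2166 = 40.2 days
Therefore the irrigation interval = 40.2 days.


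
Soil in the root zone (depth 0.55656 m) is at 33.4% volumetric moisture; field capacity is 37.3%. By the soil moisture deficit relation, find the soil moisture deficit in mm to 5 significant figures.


Approach: apply the soil moisture deficit relation, SMD = (FC - theta)/100 * depth * 1000.
SMD = (37.3 - 33.4)/100 * 0.55656 * 1000 = 21.706 mm
Therefore the soil moisture deficit = 21.706 mm.


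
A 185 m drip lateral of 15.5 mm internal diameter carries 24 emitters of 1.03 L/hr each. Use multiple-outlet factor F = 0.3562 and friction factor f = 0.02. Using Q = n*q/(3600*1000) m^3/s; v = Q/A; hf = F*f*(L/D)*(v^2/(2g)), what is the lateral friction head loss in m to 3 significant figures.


Q = 24*1.03/(3600*1000) = 6.8667e-06 m^3/s
A = pi*(15.5e-3/2)^2 = 1.8869e-04 m^2, so v = Q/A = 0.036391 m/s
hf = 0.3562*0.02*(185/0.0155)*(0.036391^2/(2*9.81)) = 0.00574 m
Therefore the lateral friction head loss = 0.00574 m.


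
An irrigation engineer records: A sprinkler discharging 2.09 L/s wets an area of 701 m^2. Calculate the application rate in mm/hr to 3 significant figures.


Approach: apply the application rate relation, rate = (Q/A)*3600.
rate = (2.09 / 701) * 3600 = 10.7 mm/hr
Therefore the application rate = 10.7 mm/hr.


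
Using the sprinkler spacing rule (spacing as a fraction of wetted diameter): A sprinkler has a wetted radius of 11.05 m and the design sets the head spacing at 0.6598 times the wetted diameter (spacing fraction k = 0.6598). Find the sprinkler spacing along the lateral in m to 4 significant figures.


Approach: apply the sprinkler spacing rule (spacing as a fraction of wetted diameter), S = k*(2*R).
S = 0.6598 * (2 * 11.05) = 14.58 m
Therefore the sprinkler spacing along the lateral = 14.58 m.


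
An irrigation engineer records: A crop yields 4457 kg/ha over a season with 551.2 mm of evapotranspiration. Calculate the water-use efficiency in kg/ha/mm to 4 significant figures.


Approach: apply the water-use efficiency ratio, WUE = yield/ET.
WUE = 4457 / 551.2 = 8.086 kg/ha/mm
Therefore the water-use efficiency = 8.086 kg/ha/mm.


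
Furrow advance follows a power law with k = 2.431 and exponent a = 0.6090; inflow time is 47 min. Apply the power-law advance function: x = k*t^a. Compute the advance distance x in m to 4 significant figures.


x = 2.431 * 47^0.6090 = 25.36 m
Therefore the advance distance x = 25.36 m.


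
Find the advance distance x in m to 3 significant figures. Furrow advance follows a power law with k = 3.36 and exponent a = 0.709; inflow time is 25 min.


Approach: apply the power-law advance function, x = k*t^a.
x = 3.36 * 25^0.709 = 32.9 m
Therefore the advance distance x = 32.9 m.


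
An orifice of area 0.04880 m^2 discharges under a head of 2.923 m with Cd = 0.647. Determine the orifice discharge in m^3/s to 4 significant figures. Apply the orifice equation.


Approach: apply the orifice equation, Q = Cd*A*sqrt(2*g*h).
Q = 0.647 * 0.04880 * sqrt(2*9.81*2.923) = 0.2391 m^3/s
Therefore the orifice discharge = 0.2391 m^3/s.


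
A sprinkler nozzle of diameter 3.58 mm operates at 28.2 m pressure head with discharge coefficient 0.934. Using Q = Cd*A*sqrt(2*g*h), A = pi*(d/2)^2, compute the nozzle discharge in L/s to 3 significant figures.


A = pi*(3.58e-3/2)^2 = 1.0066e-05 m^2
Q = 0.934 * 1.0066e-05 * sqrt(2*9.81*28.2) * 1000 = 0.221 L/s
Therefore the nozzle discharge = 0.221 L/s.


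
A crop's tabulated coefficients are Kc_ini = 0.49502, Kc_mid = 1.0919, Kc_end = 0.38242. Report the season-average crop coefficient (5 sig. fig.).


Approach: apply a simple seasonal average, Kc_avg = (Kc_ini + Kc_mid + Kc_end)/3.
Kc_avg = (0.49502 + 1.0919 + 0.38242)/3 = 0.65645
Therefore the season-average crop coefficient = 0.65645.


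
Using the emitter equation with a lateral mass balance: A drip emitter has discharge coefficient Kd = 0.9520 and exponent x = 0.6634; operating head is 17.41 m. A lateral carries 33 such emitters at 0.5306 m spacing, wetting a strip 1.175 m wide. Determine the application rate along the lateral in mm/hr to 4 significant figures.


Approach: apply the emitter equation with a lateral mass balance, q = Kd*h^x; Q = n*q; rate = Q/(n*spacing*width).
Step 1 — single emitter flow (q = Kd*h^x):
  q = 0.9520 * 17.41^0.6634 = 6.33553 L/hr
Step 2 — total lateral flow: Q = 33 * 6.33553 = 209.072 L/hr
Step 3 — wetted area: A = 33 * 0.5306 * 1.175 = 20.5740 m^2
Step 4 — application rate: Q/A = 209.072/20.5740 = 10.16 mm/hr
Therefore the application rate along the lateral = 10.16 mm/hr.


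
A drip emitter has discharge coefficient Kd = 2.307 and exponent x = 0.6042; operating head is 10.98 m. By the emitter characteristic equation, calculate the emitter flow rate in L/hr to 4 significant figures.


Approach: apply the emitter characteristic equation, q = Kd * h^x.
q = 2.307 * 10.98^0.6042 = 9.812 L/hr
Therefore the emitter flow rate = 9.812 L/hr.


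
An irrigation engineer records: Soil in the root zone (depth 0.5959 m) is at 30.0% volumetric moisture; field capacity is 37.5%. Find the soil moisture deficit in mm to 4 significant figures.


Approach: apply the soil moisture deficit relation, SMD = (FC - theta)/100 * depth * 1000.
SMD = (37.5 - 30.0)/100 * 0.5959 * 1000 = 44.69 mm
Therefore the soil moisture deficit = 44.69 mm.


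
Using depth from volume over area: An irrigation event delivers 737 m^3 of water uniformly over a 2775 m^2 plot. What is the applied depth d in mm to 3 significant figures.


Approach: apply depth from volume over area, d = (V/A)*1000.
d = (737 / 2775) * 1000 = 266 mm
Therefore the applied depth d = 266 mm.


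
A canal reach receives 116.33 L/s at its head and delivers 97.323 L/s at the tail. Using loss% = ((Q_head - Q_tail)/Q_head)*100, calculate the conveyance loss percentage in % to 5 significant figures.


loss = ((116.33 - 97.323)/116.33)*100 = 16.339 %
Therefore the conveyance loss percentage = 16.339 %.


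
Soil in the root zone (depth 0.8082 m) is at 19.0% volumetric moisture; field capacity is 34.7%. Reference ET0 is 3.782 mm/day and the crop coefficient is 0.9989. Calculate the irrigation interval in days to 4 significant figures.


Approach: apply soil-water budget scheduling, SMD = (FC-theta)/100*depth*1000; ETc = ET0*Kc; interval = SMD/ETc.
Step 1 — soil moisture deficit:
  SMD = (34.7 - 19.0)/100 * 0.8082 * 1000 = 126.887 mm
Step 2 — daily crop ET (ETc = ET0*Kc):
  ETc = 3.782 * 0.9989 = 3.77784 mm/day
Step 3 — irrigation interval (SMD/ETc):
  interval = 126.887 / 3.77784 = 33.59 days
Therefore the irrigation interval = 33.59 days.


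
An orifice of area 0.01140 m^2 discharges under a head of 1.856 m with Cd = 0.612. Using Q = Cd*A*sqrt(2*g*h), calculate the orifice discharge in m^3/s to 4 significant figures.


Q = 0.612 * 0.01140 * sqrt(2*9.81*1.856) = 0.04210 m^3/s
Therefore the orifice discharge = 0.04210 m^3/s.


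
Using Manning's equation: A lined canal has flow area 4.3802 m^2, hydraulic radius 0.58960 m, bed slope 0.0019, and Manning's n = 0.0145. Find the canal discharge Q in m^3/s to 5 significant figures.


Approach: apply Manning's equation, Q = (1/n)*A*R^(2/3)*S^(1/2).
Q = (1/0.0145) * 4.3802 * 0.58960^(2/3) * 0.0019^(1/2) = 9.2585 m^3/s
Therefore the canal discharge Q = 9.2585 m^3/s.


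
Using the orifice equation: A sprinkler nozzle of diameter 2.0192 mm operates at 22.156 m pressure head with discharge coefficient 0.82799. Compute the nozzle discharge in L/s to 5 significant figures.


Approach: apply the orifice equation, Q = Cd*A*sqrt(2*g*h), A = pi*(d/2)^2.
A = pi*(2.0192e-3/2)^2 = 3.202201e-06 m^2
Q = 0.82799 * 3.202201e-06 * sqrt(2*9.81*22.156) * 1000 = 0.055280 L/s
Therefore the nozzle discharge = 0.055280 L/s.


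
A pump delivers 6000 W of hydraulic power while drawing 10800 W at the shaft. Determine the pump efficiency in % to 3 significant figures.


Approach: apply the efficiency ratio, eta = (P_out/P_in)*100.
eta = (6000 / 10800) * 100 = 55.6 %
Therefore the pump efficiency = 55.6 %.


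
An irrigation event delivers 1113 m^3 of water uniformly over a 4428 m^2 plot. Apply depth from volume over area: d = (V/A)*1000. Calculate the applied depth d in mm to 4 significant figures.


d = (1113 / 4428) * 1000 = 251.4 mm
Therefore the applied depth d = 251.4 mm.


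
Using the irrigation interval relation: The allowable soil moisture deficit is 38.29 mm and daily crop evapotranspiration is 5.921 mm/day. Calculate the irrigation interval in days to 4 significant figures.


Approach: apply the irrigation interval relation, interval = SMD / ETc.
interval = 38.29 / 5.921 = 6.467 days
Therefore the irrigation interval = 6.467 days.


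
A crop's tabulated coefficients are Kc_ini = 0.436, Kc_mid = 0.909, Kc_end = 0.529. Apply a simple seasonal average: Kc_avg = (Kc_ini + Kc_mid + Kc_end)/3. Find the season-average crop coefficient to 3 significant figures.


Kc_avg = (0.436 + 0.909 + 0.529)/3 = 0.625
Therefore the season-average crop coefficient = 0.625.


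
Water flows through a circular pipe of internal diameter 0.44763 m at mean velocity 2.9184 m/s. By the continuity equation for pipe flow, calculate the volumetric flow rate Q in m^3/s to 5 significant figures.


Approach: apply the continuity equation for pipe flow, Q = A * v with A = pi*(D/2)^2.
A = pi*(0.44763/2)^2 = 0.1573723 m^2
Q = 0.1573723 * 2.9184 = 0.45928 m^3/s
Therefore the volumetric flow rate Q = 0.45928 m^3/s.


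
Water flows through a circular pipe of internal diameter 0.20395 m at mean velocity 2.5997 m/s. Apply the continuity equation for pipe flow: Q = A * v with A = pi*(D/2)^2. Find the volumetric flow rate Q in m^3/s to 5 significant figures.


A = pi*(0.20395/2)^2 = 0.03266911 m^2
Q = 0.03266911 * 2.5997 = 0.084930 m^3/s
Therefore the volumetric flow rate Q = 0.084930 m^3/s.


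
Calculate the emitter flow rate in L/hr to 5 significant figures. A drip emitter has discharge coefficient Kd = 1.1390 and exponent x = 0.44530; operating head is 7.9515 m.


Approach: apply the emitter characteristic equation, q = Kd * h^x.
q = 1.1390 * 7.9515^0.44530 = 2.8674 L/hr
Therefore the emitter flow rate = 2.8674 L/hr.


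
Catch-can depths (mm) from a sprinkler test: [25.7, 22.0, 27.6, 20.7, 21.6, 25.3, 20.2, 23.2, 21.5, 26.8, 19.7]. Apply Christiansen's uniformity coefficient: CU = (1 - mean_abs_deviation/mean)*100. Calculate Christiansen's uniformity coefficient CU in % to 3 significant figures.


mean = 23.118 mm
mean |d_i - mean| = 2.3653 mm
CU = (1 - 2.3653/23.118)*100 = 89.8 %
Therefore Christiansen's uniformity coefficient CU = 89.8 %.


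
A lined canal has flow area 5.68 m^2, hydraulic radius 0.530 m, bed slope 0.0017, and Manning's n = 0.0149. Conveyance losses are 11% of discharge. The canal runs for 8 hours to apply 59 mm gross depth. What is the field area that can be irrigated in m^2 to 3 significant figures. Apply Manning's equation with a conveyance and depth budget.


Approach: apply Manning's equation with a conveyance and depth budget, Q = (1/n)*A*R^(2/3)*S^(1/2); Q_field = Q*(1-loss); Area = Q_field*t/(d/1000).
Step 1 — canal discharge (Manning's equation):
  Q = (1/0.0149) * 5.68 * 0.530^(2/3) * 0.0017^(1/2) = 10.294 m^3/s
Step 2 — delivered flow: Q_field = 10.294*(1 - 11/100) = 9.1614 m^3/s
Step 3 — volume delivered: V = 9.1614 * 8*3600 = 263850 m^3
Step 4 — area served: A = V / (depth/1000) = 263850 / 0.059 = 4470000 m^2
Therefore the field area that can be irrigated = 4470000 m^2.


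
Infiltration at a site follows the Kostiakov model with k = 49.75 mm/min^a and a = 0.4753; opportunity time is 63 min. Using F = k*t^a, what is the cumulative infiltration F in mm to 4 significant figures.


F = 49.75 * 63^0.4753 = 356.5 mm
Therefore the cumulative infiltration F = 356.5 mm.


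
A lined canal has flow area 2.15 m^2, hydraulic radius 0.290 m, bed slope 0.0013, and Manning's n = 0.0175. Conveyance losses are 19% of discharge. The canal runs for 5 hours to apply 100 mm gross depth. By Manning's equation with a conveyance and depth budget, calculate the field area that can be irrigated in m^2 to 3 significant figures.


Approach: apply Manning's equation with a conveyance and depth budget, Q = (1/n)*A*R^(2/3)*S^(1/2); Q_field = Q*(1-loss); Area = Q_field*t/(d/1000).
Step 1 — canal discharge (Manning's equation):
  Q = (1/0.0175) * 2.15 * 0.290^(2/3) * 0.0013^(1/2) = 1.9408 m^3/s
Step 2 — delivered flow: Q_field = 1.9408*(1 - 19/100) = 1.5720 m^3/s
Step 3 — volume delivered: V = 1.5720 * 5*3600 = 28296 m^3
Step 4 — area served: A = V / (depth/1000) = 28296 / 0.1 = 283000 m^2
Therefore the field area that can be irrigated = 283000 m^2.


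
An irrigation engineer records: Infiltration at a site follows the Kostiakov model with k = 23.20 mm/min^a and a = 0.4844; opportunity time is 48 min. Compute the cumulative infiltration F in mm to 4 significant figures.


Approach: apply the Kostiakov infiltration equation, F = k*t^a.
F = 23.20 * 48^0.4844 = 151.3 mm
Therefore the cumulative infiltration F = 151.3 mm.


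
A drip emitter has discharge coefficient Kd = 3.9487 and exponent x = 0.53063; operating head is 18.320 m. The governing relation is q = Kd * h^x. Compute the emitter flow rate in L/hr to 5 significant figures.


q = 3.9487 * 18.320^0.53063 = 18.476 L/hr
Therefore the emitter flow rate = 18.476 L/hr.


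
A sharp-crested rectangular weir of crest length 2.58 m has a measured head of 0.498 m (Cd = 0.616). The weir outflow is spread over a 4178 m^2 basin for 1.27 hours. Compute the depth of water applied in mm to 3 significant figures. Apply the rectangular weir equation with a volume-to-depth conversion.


Approach: apply the rectangular weir equation with a volume-to-depth conversion, Q = (2/3)*Cd*L*sqrt(2g)*H^1.5; d = Q*t/A * 1000.
Step 1 — weir discharge:
  Q = (2/3)*0.616*2.58*sqrt(2*9.81)*0.498^1.5 = 1.6493 m^3/s
Step 2 — volume: V = 1.6493 * 1.27*3600 = 7540.7 m^3
Step 3 — depth: d = V/A * 1000 = 7540.7/4178 * 1000 = 1800 mm
Therefore the depth of water applied = 1800 mm.


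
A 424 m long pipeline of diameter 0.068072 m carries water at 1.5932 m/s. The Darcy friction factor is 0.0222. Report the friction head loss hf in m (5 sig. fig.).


Approach: apply the Darcy-Weisbach equation, hf = f*(L/D)*(v^2/(2g)).
hf = 0.0222 * (424/0.068072) * (1.5932^2 / (2*9.81))
hf = 17.889 m
Therefore the friction head loss hf = 17.889 m.


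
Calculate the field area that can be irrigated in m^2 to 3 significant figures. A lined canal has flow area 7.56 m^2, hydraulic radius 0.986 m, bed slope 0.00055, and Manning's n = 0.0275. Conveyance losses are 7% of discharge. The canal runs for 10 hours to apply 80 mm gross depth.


Approach: apply Manning's equation with a conveyance and depth budget, Q = (1/n)*A*R^(2/3)*S^(1/2); Q_field = Q*(1-loss); Area = Q_field*t/(d/1000).
Step 1 — canal discharge (Manning's equation):
  Q = (1/0.0275) * 7.56 * 0.986^(2/3) * 0.00055^(1/2) = 6.3869 m^3/s
Step 2 — delivered flow: Q_field = 6.3869*(1 - 7/100) = 5.9398 m^3/s
Step 3 — volume delivered: V = 5.9398 * 10*3600 = 213830 m^3
Step 4 — area served: A = V / (depth/1000) = 213830 / 0.08 = 2670000 m^2
Therefore the field area that can be irrigated = 2670000 m^2.


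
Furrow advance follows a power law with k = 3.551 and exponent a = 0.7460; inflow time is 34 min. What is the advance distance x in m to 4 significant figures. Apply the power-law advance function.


Approach: apply the power-law advance function, x = k*t^a.
x = 3.551 * 34^0.7460 = 49.30 m
Therefore the advance distance x = 49.30 m.


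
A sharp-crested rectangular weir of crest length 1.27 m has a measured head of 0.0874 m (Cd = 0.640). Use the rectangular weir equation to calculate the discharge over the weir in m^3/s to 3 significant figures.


Approach: apply the rectangular weir equation, Q = (2/3)*Cd*L*sqrt(2g)*H^1.5.
Q = (2/3)*0.640*1.27*sqrt(2*9.81)*0.0874^1.5 = 0.0620 m^3/s
Therefore the discharge over the weir = 0.0620 m^3/s.


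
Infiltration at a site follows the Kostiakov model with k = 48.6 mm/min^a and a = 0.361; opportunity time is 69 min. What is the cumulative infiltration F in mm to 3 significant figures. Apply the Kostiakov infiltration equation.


Approach: apply the Kostiakov infiltration equation, F = k*t^a.
F = 48.6 * 69^0.361 = 224 mm
Therefore the cumulative infiltration F = 224 mm.


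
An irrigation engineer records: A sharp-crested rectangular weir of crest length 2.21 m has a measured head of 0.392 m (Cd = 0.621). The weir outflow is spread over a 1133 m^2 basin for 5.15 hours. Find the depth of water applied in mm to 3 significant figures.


Approach: apply the rectangular weir equation with a volume-to-depth conversion, Q = (2/3)*Cd*L*sqrt(2g)*H^1.5; d = Q*t/A * 1000.
Step 1 — weir discharge:
  Q = (2/3)*0.621*2.21*sqrt(2*9.81)*0.392^1.5 = 0.99465 m^3/s
Step 2 — volume: V = 0.99465 * 5.15*3600 = 18441 m^3
Step 3 — depth: d = V/A * 1000 = 18441/1133 * 1000 = 16300 mm
Therefore the depth of water applied = 16300 mm.


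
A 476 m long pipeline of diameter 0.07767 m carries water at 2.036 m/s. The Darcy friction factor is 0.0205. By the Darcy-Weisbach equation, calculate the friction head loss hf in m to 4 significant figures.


Approach: apply the Darcy-Weisbach equation, hf = f*(L/D)*(v^2/(2g)).
hf = 0.0205 * (476/0.07767) * (2.036^2 / (2*9.81))
hf = 26.54 m
Therefore the friction head loss hf = 26.54 m.


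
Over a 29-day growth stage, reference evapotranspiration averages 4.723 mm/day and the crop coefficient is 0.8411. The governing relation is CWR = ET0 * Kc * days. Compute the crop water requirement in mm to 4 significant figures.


CWR = 4.723 * 0.8411 * 29 = 115.2 mm
Therefore the crop water requirement = 115.2 mm.


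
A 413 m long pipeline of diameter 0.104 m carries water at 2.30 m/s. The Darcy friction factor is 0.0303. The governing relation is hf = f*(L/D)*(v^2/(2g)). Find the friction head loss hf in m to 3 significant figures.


hf = 0.0303 * (413/0.104) * (2.30^2 / (2*9.81))
hf = 32.4 m
Therefore the friction head loss hf = 32.4 m.


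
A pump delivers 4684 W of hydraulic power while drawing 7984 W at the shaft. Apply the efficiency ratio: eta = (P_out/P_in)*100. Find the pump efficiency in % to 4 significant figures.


eta = (4684 / 7984) * 100 = 58.67 %
Therefore the pump efficiency = 58.67 %.


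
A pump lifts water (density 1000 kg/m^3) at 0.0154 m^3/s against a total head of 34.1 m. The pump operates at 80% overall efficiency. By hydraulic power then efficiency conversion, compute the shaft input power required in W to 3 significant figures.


Approach: apply hydraulic power then efficiency conversion, P = rho*g*Q*H; P_in = P/eta.
Step 1 — hydraulic power (P = rho*g*Q*H):
  P = 1000 * 9.81 * 0.0154 * 34.1 = 5151.6 W
Step 2 — input power: P_in = P/eta = 5151.6 / 0.8 = 6440 W
Therefore the shaft input power required = 6440 W.


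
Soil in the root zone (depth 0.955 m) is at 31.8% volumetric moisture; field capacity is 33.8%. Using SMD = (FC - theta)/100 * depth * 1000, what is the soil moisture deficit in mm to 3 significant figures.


SMD = (33.8 - 31.8)/100 * 0.955 * 1000 = 19.1 mm
Therefore the soil moisture deficit = 19.1 mm.


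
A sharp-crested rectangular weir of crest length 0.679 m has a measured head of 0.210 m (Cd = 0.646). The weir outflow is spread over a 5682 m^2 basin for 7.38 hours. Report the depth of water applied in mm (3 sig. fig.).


Approach: apply the rectangular weir equation with a volume-to-depth conversion, Q = (2/3)*Cd*L*sqrt(2g)*H^1.5; d = Q*t/A * 1000.
Step 1 — weir discharge:
  Q = (2/3)*0.646*0.679*sqrt(2*9.81)*0.210^1.5 = 0.12465 m^3/s
Step 2 — volume: V = 0.12465 * 7.38*3600 = 3311.7 m^3
Step 3 — depth: d = V/A * 1000 = 3311.7/5682 * 1000 = 583 mm
Therefore the depth of water applied = 583 mm.


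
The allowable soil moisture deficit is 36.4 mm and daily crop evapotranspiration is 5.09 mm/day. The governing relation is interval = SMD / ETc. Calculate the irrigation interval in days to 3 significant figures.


interval = 36.4 / 5.09 = 7.15 days
Therefore the irrigation interval = 7.15 days.


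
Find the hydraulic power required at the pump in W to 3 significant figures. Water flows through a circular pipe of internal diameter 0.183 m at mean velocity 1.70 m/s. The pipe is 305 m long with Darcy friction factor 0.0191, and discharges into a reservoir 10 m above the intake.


Approach: apply continuity + Darcy-Weisbach + hydraulic power, Q = A*v; hf = f*(L/D)*(v^2/(2g)); H = static + hf; P = rho*g*Q*H.
Step 1 — flow rate (continuity, Q = A*v):
  A = pi*(0.183/2)^2 = 0.026302 m^2
  Q = 0.026302 * 1.70 = 0.044714 m^3/s
Step 2 — friction head loss (Darcy-Weisbach):
  hf = 0.0191 * (305/0.183) * (1.70^2 / (2*9.81))
  hf = 4.6890 m
Step 3 — total head: H = 10 + 4.6890 = 14.689 m
Step 4 — hydraulic power (P = rho*g*Q*H):
  P = 1000 * 9.81 * 0.044714 * 14.689 = 6440 W
Therefore the hydraulic power required at the pump = 6440 W.


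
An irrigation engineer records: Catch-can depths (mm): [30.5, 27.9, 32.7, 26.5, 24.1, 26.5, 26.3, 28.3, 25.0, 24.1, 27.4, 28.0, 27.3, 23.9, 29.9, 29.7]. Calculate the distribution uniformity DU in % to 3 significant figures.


Approach: apply the low-quarter distribution uniformity, DU = (mean of lowest quarter of readings / overall mean)*100.
sorted lowest 4 of 16: [23.9, 24.1, 24.1, 25.0] -> mean = 24.275 mm
overall mean = 27.381 mm
DU = (24.275/27.381)*100 = 88.7 %
Therefore the distribution uniformity DU = 88.7 %.


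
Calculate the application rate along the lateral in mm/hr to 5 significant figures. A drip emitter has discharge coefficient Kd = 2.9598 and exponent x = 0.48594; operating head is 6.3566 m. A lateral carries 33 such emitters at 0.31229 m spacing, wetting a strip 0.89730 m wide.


Approach: apply the emitter equation with a lateral mass balance, q = Kd*h^x; Q = n*q; rate = Q/(n*spacing*width).
Step 1 — single emitter flow (q = Kd*h^x):
  q = 2.9598 * 6.3566^0.48594 = 7.270788 L/hr
Step 2 — total lateral flow: Q = 33 * 7.270788 = 239.9360 L/hr
Step 3 — wetted area: A = 33 * 0.31229 * 0.89730 = 9.247188 m^2
Step 4 — application rate: Q/A = 239.9360/9.247188 = 25.947 mm/hr
Therefore the application rate along the lateral = 25.947 mm/hr.


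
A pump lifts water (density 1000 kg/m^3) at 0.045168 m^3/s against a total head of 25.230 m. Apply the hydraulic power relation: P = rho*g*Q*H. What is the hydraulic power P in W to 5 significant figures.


P = 1000 * 9.81 * 0.045168 * 25.230 = 11179 W
Therefore the hydraulic power P = 11179 W.


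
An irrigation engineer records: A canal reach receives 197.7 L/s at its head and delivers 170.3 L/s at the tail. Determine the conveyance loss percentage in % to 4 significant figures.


Approach: apply the conveyance loss ratio, loss% = ((Q_head - Q_tail)/Q_head)*100.
loss = ((197.7 - 170.3)/197.7)*100 = 13.86 %
Therefore the conveyance loss percentage = 13.86 %.


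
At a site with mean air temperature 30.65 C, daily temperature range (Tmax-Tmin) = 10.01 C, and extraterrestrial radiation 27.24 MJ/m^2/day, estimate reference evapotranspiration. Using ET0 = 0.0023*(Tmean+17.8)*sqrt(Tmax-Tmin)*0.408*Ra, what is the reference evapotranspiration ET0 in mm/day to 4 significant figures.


ET0 = 0.0023*(30.65+17.8)*sqrt(10.01)*0.408*27.24 = 3.918 mm/day
Therefore the reference evapotranspiration ET0 = 3.918 mm/day.


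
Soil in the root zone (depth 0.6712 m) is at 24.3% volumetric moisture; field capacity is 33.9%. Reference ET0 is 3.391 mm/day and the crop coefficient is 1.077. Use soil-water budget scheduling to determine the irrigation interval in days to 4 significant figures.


Approach: apply soil-water budget scheduling, SMD = (FC-theta)/100*depth*1000; ETc = ET0*Kc; interval = SMD/ETc.
Step 1 — soil moisture deficit:
  SMD = (33.9 - 24.3)/100 * 0.6712 * 1000 = 64.4352 mm
Step 2 — daily crop ET (ETc = ET0*Kc):
  ETc = 3.391 * 1.077 = 3.65211 mm/day
Step 3 — irrigation interval (SMD/ETc):
  interval = 64.4352 / 3.65211 = 17.64 days
Therefore the irrigation interval = 17.64 days.


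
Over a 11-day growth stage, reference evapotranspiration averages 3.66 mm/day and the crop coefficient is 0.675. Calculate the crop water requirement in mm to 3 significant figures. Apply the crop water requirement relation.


Approach: apply the crop water requirement relation, CWR = ET0 * Kc * days.
CWR = 3.66 * 0.675 * 11 = 27.2 mm
Therefore the crop water requirement = 27.2 mm.


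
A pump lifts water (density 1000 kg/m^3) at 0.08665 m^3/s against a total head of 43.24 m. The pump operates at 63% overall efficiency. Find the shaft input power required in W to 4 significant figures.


Approach: apply hydraulic power then efficiency conversion, P = rho*g*Q*H; P_in = P/eta.
Step 1 — hydraulic power (P = rho*g*Q*H):
  P = 1000 * 9.81 * 0.08665 * 43.24 = 36755.6 W
Step 2 — input power: P_in = P/eta = 36755.6 / 0.63 = 58340 W
Therefore the shaft input power required = 58340 W.


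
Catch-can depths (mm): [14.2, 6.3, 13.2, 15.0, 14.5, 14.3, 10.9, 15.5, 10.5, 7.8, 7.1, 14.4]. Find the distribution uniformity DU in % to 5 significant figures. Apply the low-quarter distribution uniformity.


Approach: apply the low-quarter distribution uniformity, DU = (mean of lowest quarter of readings / overall mean)*100.
sorted lowest 3 of 12: [6.3, 7.1, 7.8] -> mean = 7.066667 mm
overall mean = 11.97500 mm
DU = (7.066667/11.97500)*100 = 59.012 %
Therefore the distribution uniformity DU = 59.012 %.


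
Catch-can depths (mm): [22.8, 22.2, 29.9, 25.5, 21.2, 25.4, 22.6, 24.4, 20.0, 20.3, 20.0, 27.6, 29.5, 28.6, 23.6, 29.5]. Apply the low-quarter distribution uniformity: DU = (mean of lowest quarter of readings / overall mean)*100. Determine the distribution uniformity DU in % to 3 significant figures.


sorted lowest 4 of 16: [20.0, 20.0, 20.3, 21.2] -> mean = 20.375 mm
overall mean = 24.569 mm
DU = (20.375/24.569)*100 = 82.9 %
Therefore the distribution uniformity DU = 82.9 %.


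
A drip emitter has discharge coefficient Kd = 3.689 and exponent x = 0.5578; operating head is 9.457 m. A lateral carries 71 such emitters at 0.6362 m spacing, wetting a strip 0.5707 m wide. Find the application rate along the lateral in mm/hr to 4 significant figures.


Approach: apply the emitter equation with a lateral mass balance, q = Kd*h^x; Q = n*q; rate = Q/(n*spacing*width).
Step 1 — single emitter flow (q = Kd*h^x):
  q = 3.689 * 9.457^0.5578 = 12.9177 L/hr
Step 2 — total lateral flow: Q = 71 * 12.9177 = 917.154 L/hr
Step 3 — wetted area: A = 71 * 0.6362 * 0.5707 = 25.7786 m^2
Step 4 — application rate: Q/A = 917.154/25.7786 = 35.58 mm/hr
Therefore the application rate along the lateral = 35.58 mm/hr.


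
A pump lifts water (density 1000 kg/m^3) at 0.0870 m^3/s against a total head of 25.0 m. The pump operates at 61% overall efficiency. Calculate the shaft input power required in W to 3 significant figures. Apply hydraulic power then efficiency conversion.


Approach: apply hydraulic power then efficiency conversion, P = rho*g*Q*H; P_in = P/eta.
Step 1 — hydraulic power (P = rho*g*Q*H):
  P = 1000 * 9.81 * 0.0870 * 25.0 = 21337 W
Step 2 — input power: P_in = P/eta = 21337 / 0.61 = 35000 W
Therefore the shaft input power required = 35000 W.


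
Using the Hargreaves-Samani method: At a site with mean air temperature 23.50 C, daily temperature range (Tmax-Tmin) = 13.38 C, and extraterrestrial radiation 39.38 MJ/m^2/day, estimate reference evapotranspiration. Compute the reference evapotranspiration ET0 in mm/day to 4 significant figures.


Approach: apply the Hargreaves-Samani method, ET0 = 0.0023*(Tmean+17.8)*sqrt(Tmax-Tmin)*0.408*Ra.
ET0 = 0.0023*(23.50+17.8)*sqrt(13.38)*0.408*39.38 = 5.583 mm/day
Therefore the reference evapotranspiration ET0 = 5.583 mm/day.


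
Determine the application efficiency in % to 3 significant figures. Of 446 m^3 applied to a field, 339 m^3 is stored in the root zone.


Approach: apply the application efficiency ratio, Ea = (stored/applied)*100.
Ea = (339/446)*100 = 76.0 %
Therefore the application efficiency = 76.0 %.


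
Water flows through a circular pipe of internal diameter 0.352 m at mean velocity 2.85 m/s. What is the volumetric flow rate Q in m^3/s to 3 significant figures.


Approach: apply the continuity equation for pipe flow, Q = A * v with A = pi*(D/2)^2.
A = pi*(0.352/2)^2 = 0.097314 m^2
Q = 0.097314 * 2.85 = 0.277 m^3/s
Therefore the volumetric flow rate Q = 0.277 m^3/s.


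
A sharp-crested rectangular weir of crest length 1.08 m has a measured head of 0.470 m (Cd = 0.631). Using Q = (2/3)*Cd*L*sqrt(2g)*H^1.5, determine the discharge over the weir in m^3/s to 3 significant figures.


Q = (2/3)*0.631*1.08*sqrt(2*9.81)*0.470^1.5 = 0.648 m^3/s
Therefore the discharge over the weir = 0.648 m^3/s.


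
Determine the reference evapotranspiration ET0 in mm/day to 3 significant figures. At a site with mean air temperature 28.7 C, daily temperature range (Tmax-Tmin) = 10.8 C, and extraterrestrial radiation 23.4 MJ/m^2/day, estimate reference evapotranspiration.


Approach: apply the Hargreaves-Samani method, ET0 = 0.0023*(Tmean+17.8)*sqrt(Tmax-Tmin)*0.408*Ra.
ET0 = 0.0023*(28.7+17.8)*sqrt(10.8)*0.408*23.4 = 3.36 mm/day
Therefore the reference evapotranspiration ET0 = 3.36 mm/day.


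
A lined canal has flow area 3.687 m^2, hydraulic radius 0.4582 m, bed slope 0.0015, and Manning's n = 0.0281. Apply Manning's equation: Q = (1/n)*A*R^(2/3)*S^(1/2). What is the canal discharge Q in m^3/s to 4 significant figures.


Q = (1/0.0281) * 3.687 * 0.4582^(2/3) * 0.0015^(1/2) = 3.020 m^3/s
Therefore the canal discharge Q = 3.020 m^3/s.


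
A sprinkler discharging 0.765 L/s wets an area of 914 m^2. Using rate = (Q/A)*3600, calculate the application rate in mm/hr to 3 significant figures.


rate = (0.765 / 914) * 3600 = 3.01 mm/hr
Therefore the application rate = 3.01 mm/hr.


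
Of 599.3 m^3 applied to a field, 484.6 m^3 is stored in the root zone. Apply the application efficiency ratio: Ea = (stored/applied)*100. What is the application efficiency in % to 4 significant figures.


Ea = (484.6/599.3)*100 = 80.86 %
Therefore the application efficiency = 80.86 %.


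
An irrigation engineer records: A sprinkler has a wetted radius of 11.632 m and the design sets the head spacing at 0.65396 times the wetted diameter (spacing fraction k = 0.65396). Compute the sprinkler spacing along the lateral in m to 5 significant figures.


Approach: apply the sprinkler spacing rule (spacing as a fraction of wetted diameter), S = k*(2*R).
S = 0.65396 * (2 * 11.632) = 15.214 m
Therefore the sprinkler spacing along the lateral = 15.214 m.


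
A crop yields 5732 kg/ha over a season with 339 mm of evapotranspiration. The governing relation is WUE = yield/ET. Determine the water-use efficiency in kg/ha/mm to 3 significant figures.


WUE = 5732 / 339 = 16.9 kg/ha/mm
Therefore the water-use efficiency = 16.9 kg/ha/mm.


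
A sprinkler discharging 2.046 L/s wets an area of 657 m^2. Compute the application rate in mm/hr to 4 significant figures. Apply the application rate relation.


Approach: apply the application rate relation, rate = (Q/A)*3600.
rate = (2.046 / 657) * 3600 = 11.21 mm/hr
Therefore the application rate = 11.21 mm/hr.


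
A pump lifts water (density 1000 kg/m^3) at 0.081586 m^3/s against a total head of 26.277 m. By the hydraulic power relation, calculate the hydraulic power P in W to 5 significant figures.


Approach: apply the hydraulic power relation, P = rho*g*Q*H.
P = 1000 * 9.81 * 0.081586 * 26.277 = 21031 W
Therefore the hydraulic power P = 21031 W.


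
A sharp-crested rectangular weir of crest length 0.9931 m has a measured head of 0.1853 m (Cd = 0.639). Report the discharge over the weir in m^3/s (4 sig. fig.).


Approach: apply the rectangular weir equation, Q = (2/3)*Cd*L*sqrt(2g)*H^1.5.
Q = (2/3)*0.639*0.9931*sqrt(2*9.81)*0.1853^1.5 = 0.1495 m^3/s
Therefore the discharge over the weir = 0.1495 m^3/s.


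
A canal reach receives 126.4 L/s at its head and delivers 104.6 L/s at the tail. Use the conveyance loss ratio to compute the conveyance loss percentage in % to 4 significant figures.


Approach: apply the conveyance loss ratio, loss% = ((Q_head - Q_tail)/Q_head)*100.
loss = ((126.4 - 104.6)/126.4)*100 = 17.25 %
Therefore the conveyance loss percentage = 17.25 %.


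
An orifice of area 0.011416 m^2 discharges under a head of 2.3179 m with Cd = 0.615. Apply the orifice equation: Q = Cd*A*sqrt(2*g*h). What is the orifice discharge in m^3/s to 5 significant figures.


Q = 0.615 * 0.011416 * sqrt(2*9.81*2.3179) = 0.047346 m^3/s
Therefore the orifice discharge = 0.047346 m^3/s.


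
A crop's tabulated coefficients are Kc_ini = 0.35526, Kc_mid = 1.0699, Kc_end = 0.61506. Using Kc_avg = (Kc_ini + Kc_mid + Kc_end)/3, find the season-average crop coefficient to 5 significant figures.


Kc_avg = (0.35526 + 1.0699 + 0.61506)/3 = 0.68007
Therefore the season-average crop coefficient = 0.68007.


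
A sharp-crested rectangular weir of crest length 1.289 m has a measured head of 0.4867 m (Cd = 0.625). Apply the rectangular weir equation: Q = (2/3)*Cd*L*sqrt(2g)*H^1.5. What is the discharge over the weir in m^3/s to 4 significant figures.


Q = (2/3)*0.625*1.289*sqrt(2*9.81)*0.4867^1.5 = 0.8078 m^3/s
Therefore the discharge over the weir = 0.8078 m^3/s.


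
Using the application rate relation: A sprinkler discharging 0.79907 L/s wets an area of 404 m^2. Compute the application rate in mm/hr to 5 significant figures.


Approach: apply the application rate relation, rate = (Q/A)*3600.
rate = (0.79907 / 404) * 3600 = 7.1204 mm/hr
Therefore the application rate = 7.1204 mm/hr.


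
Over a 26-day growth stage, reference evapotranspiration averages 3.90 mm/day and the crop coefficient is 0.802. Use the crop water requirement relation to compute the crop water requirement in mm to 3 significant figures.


Approach: apply the crop water requirement relation, CWR = ET0 * Kc * days.
CWR = 3.90 * 0.802 * 26 = 81.3 mm
Therefore the crop water requirement = 81.3 mm.


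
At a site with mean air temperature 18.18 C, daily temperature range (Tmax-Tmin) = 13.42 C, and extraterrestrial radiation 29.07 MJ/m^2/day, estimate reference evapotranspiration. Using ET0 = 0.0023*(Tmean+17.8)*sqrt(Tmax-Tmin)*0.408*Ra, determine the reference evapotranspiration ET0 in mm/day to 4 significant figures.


ET0 = 0.0023*(18.18+17.8)*sqrt(13.42)*0.408*29.07 = 3.596 mm/day
Therefore the reference evapotranspiration ET0 = 3.596 mm/day.


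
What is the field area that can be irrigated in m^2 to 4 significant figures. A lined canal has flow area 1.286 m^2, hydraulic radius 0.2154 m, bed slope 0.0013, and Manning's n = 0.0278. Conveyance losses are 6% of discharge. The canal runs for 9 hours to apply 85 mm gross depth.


Approach: apply Manning's equation with a conveyance and depth budget, Q = (1/n)*A*R^(2/3)*S^(1/2); Q_field = Q*(1-loss); Area = Q_field*t/(d/1000).
Step 1 — canal discharge (Manning's equation):
  Q = (1/0.0278) * 1.286 * 0.2154^(2/3) * 0.0013^(1/2) = 0.599329 m^3/s
Step 2 — delivered flow: Q_field = 0.599329*(1 - 6/100) = 0.563369 m^3/s
Step 3 — volume delivered: V = 0.563369 * 9*3600 = 18253.2 m^3
Step 4 — area served: A = V / (depth/1000) = 18253.2 / 0.085 = 214700 m^2
Therefore the field area that can be irrigated = 214700 m^2.
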